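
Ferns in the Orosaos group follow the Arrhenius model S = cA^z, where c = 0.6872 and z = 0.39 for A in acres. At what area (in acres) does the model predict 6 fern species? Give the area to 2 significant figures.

6 = 0.6872 × A^0.39  ⇒  A^0.39 = 6/0.6872 = 8.731
ln A = ln(8.731) / 0.39 = 2.1669 / 0.39 = 5.5561
A = e^5.5561 ≈ 258.8 acres

260 acres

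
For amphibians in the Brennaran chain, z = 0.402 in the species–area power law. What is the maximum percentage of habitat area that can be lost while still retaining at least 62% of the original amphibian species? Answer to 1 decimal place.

Need (A_new/A_old)^0.402 = 0.62, so A_new/A_old = 0.62^(1/0.402) = 0.62^2.488
ln(A_new/A_old) = ln 0.62 / 0.402 = -0.4780 / 0.402 = -1.1891
A_new/A_old = e^-1.1891 ≈ 0.3045
Fraction that can be lost = 1 − 0.3045 = 0.6955

69.6%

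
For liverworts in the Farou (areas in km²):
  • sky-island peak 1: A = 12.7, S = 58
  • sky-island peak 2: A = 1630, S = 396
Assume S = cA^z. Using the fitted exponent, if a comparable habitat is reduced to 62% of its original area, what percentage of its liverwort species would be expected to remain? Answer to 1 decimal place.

z = ln(396/58) / ln(1630/12.7) = 1.9210 / 4.8547 = 0.3957
S_new/S_old = (A_new/A_old)^z = 0.62^0.3957 = exp(0.3957 × -0.4780) = 0.8277

82.8%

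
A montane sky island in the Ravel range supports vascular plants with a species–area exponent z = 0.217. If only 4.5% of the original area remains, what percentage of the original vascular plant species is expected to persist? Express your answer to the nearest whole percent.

51%

S_new/S_old = (A_new/A_old)^z = 0.045^0.217
= exp(0.217 × ln 0.045) = exp(0.217 × -3.1011) = exp(-0.6729) ≈ 0.5102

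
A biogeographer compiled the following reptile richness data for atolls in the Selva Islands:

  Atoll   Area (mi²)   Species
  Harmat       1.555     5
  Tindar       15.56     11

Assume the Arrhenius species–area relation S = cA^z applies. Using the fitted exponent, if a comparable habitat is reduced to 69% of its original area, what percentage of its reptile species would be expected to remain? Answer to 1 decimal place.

z = ln(11/5) / ln(15.56/1.555) = 0.7885 / 2.3032 = 0.3423
S_new/S_old = (A_new/A_old)^z = 0.69^0.3423 = exp(0.3423 × -0.3711) = 0.8807

88.1%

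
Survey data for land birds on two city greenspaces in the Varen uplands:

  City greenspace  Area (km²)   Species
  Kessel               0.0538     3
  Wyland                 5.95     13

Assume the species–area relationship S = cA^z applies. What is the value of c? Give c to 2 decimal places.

z = ln(S₂/S₁) / ln(A₂/A₁) = ln(13/3) / ln(5.95/0.0538) = 1.4663 / 4.7059 = 0.3116
c = S₁ / A₁^z = 3 / 0.0538^0.3116 = 3 / 0.4023 = 7.458

7.46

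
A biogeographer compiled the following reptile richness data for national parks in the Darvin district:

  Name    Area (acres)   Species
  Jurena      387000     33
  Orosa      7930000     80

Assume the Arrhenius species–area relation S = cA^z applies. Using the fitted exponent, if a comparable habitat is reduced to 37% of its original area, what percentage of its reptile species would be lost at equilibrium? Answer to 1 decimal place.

z = ln(80/33) / ln(7930000/387000) = 0.8855 / 3.0200 = 0.2932
S_new/S_old = (A_new/A_old)^z = 0.37^0.2932 = exp(0.2932 × -0.9943) = 0.7471
Fraction lost = 1 − 0.7471 = 0.2529

25.3%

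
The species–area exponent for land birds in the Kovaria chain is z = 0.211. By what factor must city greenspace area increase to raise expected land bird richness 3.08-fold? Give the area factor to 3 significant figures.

207

(A₂/A₁)^0.211 = 3.08, so A₂/A₁ = 3.08^(1/0.211) = 3.08^4.739
ln(A₂/A₁) = ln 3.08 / 0.211 = 1.1249 / 0.211 = 5.3314
A₂/A₁ = e^5.3314 ≈ 206.7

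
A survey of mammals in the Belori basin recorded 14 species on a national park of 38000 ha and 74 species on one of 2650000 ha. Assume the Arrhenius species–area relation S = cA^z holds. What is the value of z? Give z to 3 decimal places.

0.392

Taking logs: ln S = ln c + z ln A, so z = (ln S₂ − ln S₁)/(ln A₂ − ln A₁).
z = ln(74/14) / ln(2650000/38000) = ln(5.286) / ln(69.74) = 1.6650 / 4.2447 = 0.3923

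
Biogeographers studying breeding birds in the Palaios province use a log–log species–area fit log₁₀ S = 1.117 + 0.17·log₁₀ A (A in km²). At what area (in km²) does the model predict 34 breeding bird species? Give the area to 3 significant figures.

274 km²

34 = 13.09 × A^0.17  ⇒  A^0.17 = 34/13.09 = 2.597
ln A = ln(2.597) / 0.17 = 0.9544 / 0.17 = 5.6140
A = e^5.6140 ≈ 274.2 km²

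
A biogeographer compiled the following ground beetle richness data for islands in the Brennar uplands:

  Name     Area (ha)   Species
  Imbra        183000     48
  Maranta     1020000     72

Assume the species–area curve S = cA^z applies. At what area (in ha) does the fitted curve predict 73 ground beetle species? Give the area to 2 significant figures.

z = ln(72/48) / ln(1020000/183000) = 0.4055 / 1.7181 = 0.2360
c = 48 / 183000^0.2360 = 48 / 17.46 = 2.75
A = (73/2.75)^(1/0.2360) ⇒ ln A = ln(26.55)/0.2360 = 13.8938
A = e^13.8938 ≈ 1081392 ha

1100000 ha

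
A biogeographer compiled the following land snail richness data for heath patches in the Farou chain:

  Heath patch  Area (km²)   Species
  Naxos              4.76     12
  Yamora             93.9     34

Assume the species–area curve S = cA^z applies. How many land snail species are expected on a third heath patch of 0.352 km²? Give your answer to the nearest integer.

5

z = ln(34/12) / ln(93.9/4.76) = 1.0415 / 2.9820 = 0.3492
c = 12 / 4.76^0.3492 = 12 / 1.724 = 6.959
S₃ = 6.959 × 0.352^0.3492 = 6.959 × 0.6944 ≈ 4.832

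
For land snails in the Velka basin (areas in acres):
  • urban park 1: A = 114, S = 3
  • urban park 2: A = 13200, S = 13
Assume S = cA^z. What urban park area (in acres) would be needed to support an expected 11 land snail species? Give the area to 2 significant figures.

z = ln(13/3) / ln(13200/114) = 1.4663 / 4.7518 = 0.3086
c = 3 / 114^0.3086 = 3 / 4.313 = 0.6956
A = (11/0.6956)^(1/0.3086) ⇒ ln A = ln(15.81)/0.3086 = 8.9466
A = e^8.9466 ≈ 7682 acres

7700 acres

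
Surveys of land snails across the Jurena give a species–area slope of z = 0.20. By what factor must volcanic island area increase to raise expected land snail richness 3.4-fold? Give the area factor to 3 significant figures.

(A₂/A₁)^0.2 = 3.4, so A₂/A₁ = 3.4^(1/0.2) = 3.4^5
ln(A₂/A₁) = ln 3.4 / 0.2 = 1.2238 / 0.2 = 6.1189
A₂/A₁ = e^6.1189 ≈ 454.4

454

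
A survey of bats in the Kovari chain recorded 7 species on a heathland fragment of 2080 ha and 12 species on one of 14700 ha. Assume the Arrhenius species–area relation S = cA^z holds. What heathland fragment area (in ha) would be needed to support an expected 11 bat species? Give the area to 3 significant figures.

z = ln(12/7) / ln(14700/2080) = 0.5390 / 1.9555 = 0.2756
c = 7 / 2080^0.2756 = 7 / 8.214 = 0.8522
A = (11/0.8522)^(1/0.2756) ⇒ ln A = ln(12.91)/0.2756 = 9.2799
A = e^9.2799 ≈ 10721 ha

10700 ha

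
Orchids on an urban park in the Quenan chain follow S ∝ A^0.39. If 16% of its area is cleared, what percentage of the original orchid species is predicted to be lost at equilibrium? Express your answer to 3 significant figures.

6.57%

S_new/S_old = (A_new/A_old)^z = 0.84^0.39
= exp(0.39 × ln 0.84) = exp(0.39 × -0.1744) = exp(-0.0680) ≈ 0.9343
Fraction lost = 1 − 0.9343 = 0.06574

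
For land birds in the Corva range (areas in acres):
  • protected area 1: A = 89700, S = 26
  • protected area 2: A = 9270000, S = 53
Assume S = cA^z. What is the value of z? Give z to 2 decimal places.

Taking logs: ln S = ln c + z ln A, so z = (ln S₂ − ln S₁)/(ln A₂ − ln A₁).
z = ln(53/26) / ln(9270000/89700) = ln(2.038) / ln(103.3) = 0.7122 / 4.6381 = 0.1536

0.15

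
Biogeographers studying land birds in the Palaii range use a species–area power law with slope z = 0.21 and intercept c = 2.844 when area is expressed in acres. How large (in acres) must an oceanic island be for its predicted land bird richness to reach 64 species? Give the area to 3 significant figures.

2750000 acres

64 = 2.844 × A^0.21  ⇒  A^0.21 = 64/2.844 = 22.5
ln A = ln(22.5) / 0.21 = 3.1137 / 0.21 = 14.8270
A = e^14.8270 ≈ 2749714 acres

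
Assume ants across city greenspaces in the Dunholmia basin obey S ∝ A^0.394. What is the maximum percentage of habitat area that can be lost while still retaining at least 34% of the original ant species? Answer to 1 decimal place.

Need (A_new/A_old)^0.394 = 0.34, so A_new/A_old = 0.34^(1/0.394) = 0.34^2.538
ln(A_new/A_old) = ln 0.34 / 0.394 = -1.0788 / 0.394 = -2.7381
A_new/A_old = e^-2.7381 ≈ 0.06469
Fraction that can be lost = 1 − 0.06469 = 0.9353

93.5%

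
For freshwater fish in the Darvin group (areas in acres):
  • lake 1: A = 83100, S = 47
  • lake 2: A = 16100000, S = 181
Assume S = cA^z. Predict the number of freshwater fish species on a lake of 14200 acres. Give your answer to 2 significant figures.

z = ln(181/47) / ln(16100000/83100) = 1.3483 / 5.2665 = 0.2560
c = 47 / 83100^0.2560 = 47 / 18.18 = 2.586
S₃ = 2.586 × 14200^0.2560 = 2.586 × 11.56 ≈ 29.9

30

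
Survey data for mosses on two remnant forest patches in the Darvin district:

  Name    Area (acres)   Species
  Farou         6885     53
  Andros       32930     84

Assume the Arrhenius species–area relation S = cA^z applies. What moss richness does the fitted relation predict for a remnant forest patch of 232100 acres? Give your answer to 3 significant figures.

149

z = ln(84/53) / ln(32930/6885) = 0.4605 / 1.5650 = 0.2943
c = 53 / 6885^0.2943 = 53 / 13.47 = 3.935
S₃ = 3.935 × 232100^0.2943 = 3.935 × 37.92 ≈ 149.2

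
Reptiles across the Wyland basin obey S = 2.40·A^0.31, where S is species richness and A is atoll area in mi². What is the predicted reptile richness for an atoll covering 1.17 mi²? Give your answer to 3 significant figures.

S = 2.4 × 1.17^0.31
ln S = ln 2.4 + 0.31 × ln 1.17 = 0.8755 + 0.31 × 0.1570 = 0.9241
S = e^0.9241 ≈ 2.52

2.52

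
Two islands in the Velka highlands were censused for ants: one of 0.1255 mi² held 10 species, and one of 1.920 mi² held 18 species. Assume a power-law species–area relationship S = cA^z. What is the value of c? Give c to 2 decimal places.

15.64

z = ln(S₂/S₁) / ln(A₂/A₁) = ln(18/10) / ln(1.92/0.1255) = 0.5878 / 2.7278 = 0.2155
c = S₁ / A₁^z = 10 / 0.1255^0.2155 = 10 / 0.6394 = 15.64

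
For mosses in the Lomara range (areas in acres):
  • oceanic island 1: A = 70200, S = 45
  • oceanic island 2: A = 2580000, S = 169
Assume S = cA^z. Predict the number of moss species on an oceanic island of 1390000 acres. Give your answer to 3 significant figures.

z = ln(169/45) / ln(2580000/70200) = 1.3232 / 3.6042 = 0.3671
c = 45 / 70200^0.3671 = 45 / 60.16 = 0.7481
S₃ = 0.7481 × 1390000^0.3671 = 0.7481 × 180 ≈ 134.7

135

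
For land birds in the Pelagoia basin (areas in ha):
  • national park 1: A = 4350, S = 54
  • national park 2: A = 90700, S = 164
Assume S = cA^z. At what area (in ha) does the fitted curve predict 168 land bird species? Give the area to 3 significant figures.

96900 ha

z = ln(164/54) / ln(90700/4350) = 1.1109 / 3.0374 = 0.3657
c = 54 / 4350^0.3657 = 54 / 21.42 = 2.522
A = (168/2.522)^(1/0.3657) ⇒ ln A = ln(66.63)/0.3657 = 11.4812
A = e^11.4812 ≈ 96877 ha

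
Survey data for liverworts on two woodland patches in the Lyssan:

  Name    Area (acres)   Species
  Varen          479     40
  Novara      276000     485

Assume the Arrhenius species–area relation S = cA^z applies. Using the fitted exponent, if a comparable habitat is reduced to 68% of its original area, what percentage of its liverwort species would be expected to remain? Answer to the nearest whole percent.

z = ln(485/40) / ln(276000/479) = 2.4953 / 6.3565 = 0.3926
S_new/S_old = (A_new/A_old)^z = 0.68^0.3926 = exp(0.3926 × -0.3857) = 0.8595

86%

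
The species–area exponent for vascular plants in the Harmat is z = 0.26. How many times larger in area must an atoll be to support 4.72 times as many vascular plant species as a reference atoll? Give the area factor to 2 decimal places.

(A₂/A₁)^0.26 = 4.72, so A₂/A₁ = 4.72^(1/0.26) = 4.72^3.846
ln(A₂/A₁) = ln 4.72 / 0.26 = 1.5518 / 0.26 = 5.9685
A₂/A₁ = e^5.9685 ≈ 390.9

390.92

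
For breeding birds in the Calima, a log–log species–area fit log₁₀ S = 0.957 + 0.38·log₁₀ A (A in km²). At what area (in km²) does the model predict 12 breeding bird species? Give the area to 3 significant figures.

12 = 9.057 × A^0.38  ⇒  A^0.38 = 12/9.057 = 1.325
ln A = ln(1.325) / 0.38 = 0.2813 / 0.38 = 0.7403
A = e^0.7403 ≈ 2.097 km²

2.10 km²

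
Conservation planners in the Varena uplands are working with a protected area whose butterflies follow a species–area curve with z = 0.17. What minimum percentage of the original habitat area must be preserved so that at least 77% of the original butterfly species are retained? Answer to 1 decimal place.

Need (A_new/A_old)^0.17 = 0.77, so A_new/A_old = 0.77^(1/0.17) = 0.77^5.882
ln(A_new/A_old) = ln 0.77 / 0.17 = -0.2614 / 0.17 = -1.5374
A_new/A_old = e^-1.5374 ≈ 0.2149

21.5%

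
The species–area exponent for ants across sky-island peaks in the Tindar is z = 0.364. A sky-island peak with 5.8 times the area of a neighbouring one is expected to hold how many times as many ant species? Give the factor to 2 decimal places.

1.90

S₂/S₁ = (A₂/A₁)^z = 5.8^0.364
ln(S₂/S₁) = 0.364 × ln 5.8 = 0.364 × 1.7579 = 0.6399
S₂/S₁ = e^0.6399 ≈ 1.896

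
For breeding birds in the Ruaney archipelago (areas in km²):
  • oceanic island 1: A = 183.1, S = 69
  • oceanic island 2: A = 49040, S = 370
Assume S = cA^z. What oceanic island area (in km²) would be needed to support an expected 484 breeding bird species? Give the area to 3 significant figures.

120000 km²

z = ln(370/69) / ln(49040/183.1) = 1.6794 / 5.5904 = 0.3004
c = 69 / 183.1^0.3004 = 69 / 4.783 = 14.43
A = (484/14.43)^(1/0.3004) ⇒ ln A = ln(33.55)/0.3004 = 11.6944
A = e^11.6944 ≈ 119904 km²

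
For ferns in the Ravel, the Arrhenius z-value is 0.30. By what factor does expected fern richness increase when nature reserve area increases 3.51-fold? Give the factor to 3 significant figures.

S₂/S₁ = (A₂/A₁)^z = 3.51^0.3
ln(S₂/S₁) = 0.3 × ln 3.51 = 0.3 × 1.2556 = 0.3767
S₂/S₁ = e^0.3767 ≈ 1.457

1.46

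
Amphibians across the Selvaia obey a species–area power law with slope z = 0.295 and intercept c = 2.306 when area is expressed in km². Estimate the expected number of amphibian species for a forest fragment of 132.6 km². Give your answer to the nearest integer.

S = 2.306 × 132.6^0.295 = 2.306 × 4.228 ≈ 9.75

10 species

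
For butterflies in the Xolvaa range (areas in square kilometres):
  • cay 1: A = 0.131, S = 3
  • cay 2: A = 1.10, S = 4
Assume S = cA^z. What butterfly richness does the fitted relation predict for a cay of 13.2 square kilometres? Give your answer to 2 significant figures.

z = ln(4/3) / ln(1.1/0.131) = 0.2877 / 2.1279 = 0.1352
c = 3 / 0.131^0.1352 = 3 / 0.7597 = 3.949
S₃ = 3.949 × 13.2^0.1352 = 3.949 × 1.417 ≈ 5.597

5.6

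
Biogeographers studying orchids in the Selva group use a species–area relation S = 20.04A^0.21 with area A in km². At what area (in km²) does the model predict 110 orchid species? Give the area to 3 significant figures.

110 = 20.04 × A^0.21  ⇒  A^0.21 = 110/20.04 = 5.489
ln A = ln(5.489) / 0.21 = 1.7028 / 0.21 = 8.1083
A = e^8.1083 ≈ 3322 km²

3320 km²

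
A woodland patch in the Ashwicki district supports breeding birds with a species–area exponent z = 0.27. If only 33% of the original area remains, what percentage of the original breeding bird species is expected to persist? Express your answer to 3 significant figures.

74.1%

S_new/S_old = (A_new/A_old)^z = 0.33^0.27
= exp(0.27 × ln 0.33) = exp(0.27 × -1.1087) = exp(-0.2993) ≈ 0.7413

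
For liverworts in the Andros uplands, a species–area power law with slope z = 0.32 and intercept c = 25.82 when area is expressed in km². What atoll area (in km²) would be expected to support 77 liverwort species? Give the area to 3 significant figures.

30.4 km²

77 = 25.82 × A^0.32  ⇒  A^0.32 = 77/25.82 = 2.982
ln A = ln(2.982) / 0.32 = 1.0927 / 0.32 = 3.4146
A = e^3.4146 ≈ 30.4 km²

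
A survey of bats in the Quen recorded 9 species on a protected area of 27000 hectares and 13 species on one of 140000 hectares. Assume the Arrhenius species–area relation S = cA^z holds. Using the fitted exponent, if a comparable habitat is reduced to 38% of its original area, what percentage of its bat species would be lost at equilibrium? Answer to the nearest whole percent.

z = ln(13/9) / ln(140000/27000) = 0.3677 / 1.6458 = 0.2234
S_new/S_old = (A_new/A_old)^z = 0.38^0.2234 = exp(0.2234 × -0.9676) = 0.8056
Fraction lost = 1 − 0.8056 = 0.1944

19%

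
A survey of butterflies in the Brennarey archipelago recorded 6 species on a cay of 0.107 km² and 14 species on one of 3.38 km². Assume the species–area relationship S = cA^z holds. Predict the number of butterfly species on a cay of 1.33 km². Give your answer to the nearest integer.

11

z = ln(14/6) / ln(3.38/0.107) = 0.8473 / 3.4528 = 0.2454
c = 6 / 0.107^0.2454 = 6 / 0.5779 = 10.38
S₃ = 10.38 × 1.33^0.2454 = 10.38 × 1.072 ≈ 11.14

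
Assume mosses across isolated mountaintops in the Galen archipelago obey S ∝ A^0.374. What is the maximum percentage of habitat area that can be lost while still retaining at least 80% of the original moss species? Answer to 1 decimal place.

44.9%

Need (A_new/A_old)^0.374 = 0.8, so A_new/A_old = 0.8^(1/0.374) = 0.8^2.674
ln(A_new/A_old) = ln 0.8 / 0.374 = -0.2231 / 0.374 = -0.5966
A_new/A_old = e^-0.5966 ≈ 0.5507
Fraction that can be lost = 1 − 0.5507 = 0.4493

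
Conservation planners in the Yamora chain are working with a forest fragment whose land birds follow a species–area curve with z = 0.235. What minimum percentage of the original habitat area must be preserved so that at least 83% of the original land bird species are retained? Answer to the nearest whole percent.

Need (A_new/A_old)^0.235 = 0.83, so A_new/A_old = 0.83^(1/0.235) = 0.83^4.255
ln(A_new/A_old) = ln 0.83 / 0.235 = -0.1863 / 0.235 = -0.7929
A_new/A_old = e^-0.7929 ≈ 0.4525

45%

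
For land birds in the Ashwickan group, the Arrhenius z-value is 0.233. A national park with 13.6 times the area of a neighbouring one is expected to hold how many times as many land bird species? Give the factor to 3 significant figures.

1.84

S₂/S₁ = (A₂/A₁)^z = 13.6^0.233
ln(S₂/S₁) = 0.233 × ln 13.6 = 0.233 × 2.6101 = 0.6081
S₂/S₁ = e^0.6081 ≈ 1.837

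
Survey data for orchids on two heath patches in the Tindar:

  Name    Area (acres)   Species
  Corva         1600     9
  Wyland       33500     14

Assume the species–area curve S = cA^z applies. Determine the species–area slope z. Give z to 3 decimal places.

0.145

Taking logs: ln S = ln c + z ln A, so z = (ln S₂ − ln S₁)/(ln A₂ − ln A₁).
z = ln(14/9) / ln(33500/1600) = ln(1.556) / ln(20.94) = 0.4418 / 3.0415 = 0.1453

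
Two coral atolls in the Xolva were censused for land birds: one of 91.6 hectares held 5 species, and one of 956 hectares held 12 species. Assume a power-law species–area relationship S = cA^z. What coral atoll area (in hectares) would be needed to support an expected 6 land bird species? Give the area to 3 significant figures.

149 hectares

z = ln(12/5) / ln(956/91.6) = 0.8755 / 2.3453 = 0.3733
c = 5 / 91.6^0.3733 = 5 / 5.399 = 0.926
A = (6/0.926)^(1/0.3733) ⇒ ln A = ln(6.479)/0.3733 = 5.0059
A = e^5.0059 ≈ 149.3 hectares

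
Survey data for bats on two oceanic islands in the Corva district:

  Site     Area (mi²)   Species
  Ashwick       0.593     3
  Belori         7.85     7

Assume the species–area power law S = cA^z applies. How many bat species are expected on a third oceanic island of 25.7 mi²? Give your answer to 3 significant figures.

10.3

z = ln(7/3) / ln(7.85/0.593) = 0.8473 / 2.5831 = 0.3280
c = 3 / 0.593^0.3280 = 3 / 0.8425 = 3.561
S₃ = 3.561 × 25.7^0.3280 = 3.561 × 2.901 ≈ 10.33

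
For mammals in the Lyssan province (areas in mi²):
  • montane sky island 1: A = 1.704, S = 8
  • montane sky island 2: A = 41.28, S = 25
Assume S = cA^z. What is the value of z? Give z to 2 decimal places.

Taking logs: ln S = ln c + z ln A, so z = (ln S₂ − ln S₁)/(ln A₂ − ln A₁).
z = ln(25/8) / ln(41.28/1.704) = ln(3.125) / ln(24.23) = 1.1394 / 3.1874 = 0.3575

0.36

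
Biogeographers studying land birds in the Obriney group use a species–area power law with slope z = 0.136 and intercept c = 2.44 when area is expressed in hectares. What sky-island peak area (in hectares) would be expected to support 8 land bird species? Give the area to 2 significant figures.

8 = 2.44 × A^0.136  ⇒  A^0.136 = 8/2.44 = 3.279
ln A = ln(3.279) / 0.136 = 1.1874 / 0.136 = 8.7312
A = e^8.7312 ≈ 6193 hectares

6200 hectares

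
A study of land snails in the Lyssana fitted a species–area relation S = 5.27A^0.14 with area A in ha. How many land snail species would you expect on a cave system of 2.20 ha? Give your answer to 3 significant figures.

5.89

S = 5.27 × 2.2^0.14
ln S = ln 5.27 + 0.14 × ln 2.2 = 1.6620 + 0.14 × 0.7885 = 1.7724
S = e^1.7724 ≈ 5.885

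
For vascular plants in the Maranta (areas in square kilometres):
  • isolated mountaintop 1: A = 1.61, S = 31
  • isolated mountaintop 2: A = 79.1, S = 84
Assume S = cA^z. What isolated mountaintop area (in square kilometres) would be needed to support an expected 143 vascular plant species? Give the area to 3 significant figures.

z = ln(84/31) / ln(79.1/1.61) = 0.9968 / 3.8945 = 0.2560
c = 31 / 1.61^0.2560 = 31 / 1.13 = 27.44
A = (143/27.44)^(1/0.2560) ⇒ ln A = ln(5.211)/0.2560 = 6.4493
A = e^6.4493 ≈ 632.2 square kilometres

632 square kilometres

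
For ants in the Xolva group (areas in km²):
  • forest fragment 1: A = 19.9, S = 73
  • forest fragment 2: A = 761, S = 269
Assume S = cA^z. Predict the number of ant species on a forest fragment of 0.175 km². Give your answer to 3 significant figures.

13.4

z = ln(269/73) / ln(761/19.9) = 1.3043 / 3.6439 = 0.3579
c = 73 / 19.9^0.3579 = 73 / 2.917 = 25.03
S₃ = 25.03 × 0.175^0.3579 = 25.03 × 0.5359 ≈ 13.41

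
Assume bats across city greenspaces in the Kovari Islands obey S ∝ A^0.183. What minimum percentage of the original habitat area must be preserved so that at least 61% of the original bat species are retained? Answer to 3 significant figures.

Need (A_new/A_old)^0.183 = 0.61, so A_new/A_old = 0.61^(1/0.183) = 0.61^5.464
ln(A_new/A_old) = ln 0.61 / 0.183 = -0.4943 / 0.183 = -2.7011
A_new/A_old = e^-2.7011 ≈ 0.06713

6.71%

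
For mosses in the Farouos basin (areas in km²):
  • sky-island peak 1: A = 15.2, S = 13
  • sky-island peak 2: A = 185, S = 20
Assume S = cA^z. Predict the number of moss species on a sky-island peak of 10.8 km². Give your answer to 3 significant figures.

z = ln(20/13) / ln(185/15.2) = 0.4308 / 2.4991 = 0.1724
c = 13 / 15.2^0.1724 = 13 / 1.599 = 8.132
S₃ = 8.132 × 10.8^0.1724 = 8.132 × 1.507 ≈ 12.26

12.3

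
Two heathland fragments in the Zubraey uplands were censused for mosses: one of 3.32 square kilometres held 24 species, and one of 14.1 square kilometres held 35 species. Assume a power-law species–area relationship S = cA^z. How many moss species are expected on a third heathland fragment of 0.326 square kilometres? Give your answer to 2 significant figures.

13

z = ln(35/24) / ln(14.1/3.32) = 0.3773 / 1.4462 = 0.2609
c = 24 / 3.32^0.2609 = 24 / 1.368 = 17.55
S₃ = 17.55 × 0.326^0.2609 = 17.55 × 0.7465 ≈ 13.1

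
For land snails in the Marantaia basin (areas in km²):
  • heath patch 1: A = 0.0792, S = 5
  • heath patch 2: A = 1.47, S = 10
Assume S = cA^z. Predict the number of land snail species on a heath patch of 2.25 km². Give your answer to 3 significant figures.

11.1

z = ln(10/5) / ln(1.47/0.0792) = 0.6931 / 2.9210 = 0.2373
c = 5 / 0.0792^0.2373 = 5 / 0.5479 = 9.126
S₃ = 9.126 × 2.25^0.2373 = 9.126 × 1.212 ≈ 11.06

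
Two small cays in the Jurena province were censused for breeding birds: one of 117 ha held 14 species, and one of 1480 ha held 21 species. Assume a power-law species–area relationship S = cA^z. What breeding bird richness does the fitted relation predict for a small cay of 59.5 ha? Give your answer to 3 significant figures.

12.6

z = ln(21/14) / ln(1480/117) = 0.4055 / 2.5376 = 0.1598
c = 14 / 117^0.1598 = 14 / 2.14 = 6.541
S₃ = 6.541 × 59.5^0.1598 = 6.541 × 1.921 ≈ 12.57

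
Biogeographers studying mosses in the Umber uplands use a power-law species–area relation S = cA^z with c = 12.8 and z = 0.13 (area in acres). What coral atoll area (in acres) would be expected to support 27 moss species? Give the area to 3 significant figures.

312 acres

27 = 12.8 × A^0.13  ⇒  A^0.13 = 27/12.8 = 2.109
ln A = ln(2.109) / 0.13 = 0.7464 / 0.13 = 5.7415
A = e^5.7415 ≈ 311.5 acres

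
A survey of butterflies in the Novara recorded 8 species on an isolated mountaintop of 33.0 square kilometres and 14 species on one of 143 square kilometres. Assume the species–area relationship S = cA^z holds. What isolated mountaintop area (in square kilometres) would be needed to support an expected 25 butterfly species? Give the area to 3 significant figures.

653 square kilometres

z = ln(14/8) / ln(143/33) = 0.5596 / 1.4663 = 0.3816
c = 8 / 33^0.3816 = 8 / 3.798 = 2.106
A = (25/2.106)^(1/0.3816) ⇒ ln A = ln(11.87)/0.3816 = 6.4821
A = e^6.4821 ≈ 653.4 square kilometres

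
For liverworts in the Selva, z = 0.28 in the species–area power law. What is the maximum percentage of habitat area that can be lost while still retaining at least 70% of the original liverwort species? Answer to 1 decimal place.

Need (A_new/A_old)^0.28 = 0.7, so A_new/A_old = 0.7^(1/0.28) = 0.7^3.571
ln(A_new/A_old) = ln 0.7 / 0.28 = -0.3567 / 0.28 = -1.2738
A_new/A_old = e^-1.2738 ≈ 0.2798
Fraction that can be lost = 1 − 0.2798 = 0.7202

72.0%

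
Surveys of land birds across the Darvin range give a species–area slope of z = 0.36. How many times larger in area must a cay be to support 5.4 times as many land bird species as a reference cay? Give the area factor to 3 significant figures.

(A₂/A₁)^0.36 = 5.4, so A₂/A₁ = 5.4^(1/0.36) = 5.4^2.778
ln(A₂/A₁) = ln 5.4 / 0.36 = 1.6864 / 0.36 = 4.6844
A₂/A₁ = e^4.6844 ≈ 108.2

108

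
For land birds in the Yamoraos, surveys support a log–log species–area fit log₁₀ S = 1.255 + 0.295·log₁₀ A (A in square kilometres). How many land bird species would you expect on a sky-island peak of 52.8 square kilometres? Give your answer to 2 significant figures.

58

S = 17.99 × 52.8^0.295
ln S = ln 17.99 + 0.295 × ln 52.8 = 2.8897 + 0.295 × 3.9665 = 4.0599
S = e^4.0599 ≈ 57.97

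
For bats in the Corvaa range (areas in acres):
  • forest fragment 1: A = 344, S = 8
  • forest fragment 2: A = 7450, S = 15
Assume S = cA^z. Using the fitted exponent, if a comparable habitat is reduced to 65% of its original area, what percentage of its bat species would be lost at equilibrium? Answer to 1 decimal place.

z = ln(15/8) / ln(7450/344) = 0.6286 / 3.0753 = 0.2044
S_new/S_old = (A_new/A_old)^z = 0.65^0.2044 = exp(0.2044 × -0.4308) = 0.9157
Fraction lost = 1 − 0.9157 = 0.08429

8.4%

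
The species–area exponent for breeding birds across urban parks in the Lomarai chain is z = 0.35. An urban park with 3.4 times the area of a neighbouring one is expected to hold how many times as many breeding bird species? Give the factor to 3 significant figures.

1.53

S₂/S₁ = (A₂/A₁)^z = 3.4^0.35
ln(S₂/S₁) = 0.35 × ln 3.4 = 0.35 × 1.2238 = 0.4283
S₂/S₁ = e^0.4283 ≈ 1.535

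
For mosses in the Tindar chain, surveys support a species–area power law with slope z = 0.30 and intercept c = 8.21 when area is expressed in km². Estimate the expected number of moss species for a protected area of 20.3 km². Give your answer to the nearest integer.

20 species

S = 8.21 × 20.3^0.3
ln S = ln 8.21 + 0.3 × ln 20.3 = 2.1054 + 0.3 × 3.0106 = 3.0085
S = e^3.0085 ≈ 20.26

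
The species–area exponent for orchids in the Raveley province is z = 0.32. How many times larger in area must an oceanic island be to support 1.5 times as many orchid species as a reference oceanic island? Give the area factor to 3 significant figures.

(A₂/A₁)^0.32 = 1.5, so A₂/A₁ = 1.5^(1/0.32) = 1.5^3.125
ln(A₂/A₁) = ln 1.5 / 0.32 = 0.4055 / 0.32 = 1.2671
A₂/A₁ = e^1.2671 ≈ 3.55

3.55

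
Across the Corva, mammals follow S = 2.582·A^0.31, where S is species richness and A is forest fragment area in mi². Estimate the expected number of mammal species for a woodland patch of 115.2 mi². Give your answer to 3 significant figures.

S = 2.582 × 115.2^0.31 = 2.582 × 4.356 ≈ 11.25

11.2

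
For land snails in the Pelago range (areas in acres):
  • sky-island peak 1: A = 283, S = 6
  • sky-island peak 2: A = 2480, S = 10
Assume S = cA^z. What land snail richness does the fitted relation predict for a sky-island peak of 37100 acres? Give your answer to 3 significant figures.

z = ln(10/6) / ln(2480/283) = 0.5108 / 2.1706 = 0.2353
c = 6 / 283^0.2353 = 6 / 3.776 = 1.589
S₃ = 1.589 × 37100^0.2353 = 1.589 × 11.9 ≈ 18.9

18.9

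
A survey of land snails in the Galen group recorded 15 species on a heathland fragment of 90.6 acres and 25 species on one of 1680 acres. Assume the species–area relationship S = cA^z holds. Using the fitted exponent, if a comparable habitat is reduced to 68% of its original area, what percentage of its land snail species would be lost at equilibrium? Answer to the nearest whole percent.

7%

z = ln(25/15) / ln(1680/90.6) = 0.5108 / 2.9201 = 0.1749
S_new/S_old = (A_new/A_old)^z = 0.68^0.1749 = exp(0.1749 × -0.3857) = 0.9348
Fraction lost = 1 − 0.9348 = 0.06524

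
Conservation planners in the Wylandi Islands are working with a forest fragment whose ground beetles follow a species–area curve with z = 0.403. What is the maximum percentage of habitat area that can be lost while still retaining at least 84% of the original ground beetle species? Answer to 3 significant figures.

Need (A_new/A_old)^0.403 = 0.84, so A_new/A_old = 0.84^(1/0.403) = 0.84^2.481
ln(A_new/A_old) = ln 0.84 / 0.403 = -0.1744 / 0.403 = -0.4326
A_new/A_old = e^-0.4326 ≈ 0.6488
Fraction that can be lost = 1 − 0.6488 = 0.3512

35.1%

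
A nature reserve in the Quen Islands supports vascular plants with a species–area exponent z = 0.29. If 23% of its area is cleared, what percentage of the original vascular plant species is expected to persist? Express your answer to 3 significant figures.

92.7%

S_new/S_old = (A_new/A_old)^z = 0.77^0.29
= exp(0.29 × ln 0.77) = exp(0.29 × -0.2614) = exp(-0.0758) ≈ 0.927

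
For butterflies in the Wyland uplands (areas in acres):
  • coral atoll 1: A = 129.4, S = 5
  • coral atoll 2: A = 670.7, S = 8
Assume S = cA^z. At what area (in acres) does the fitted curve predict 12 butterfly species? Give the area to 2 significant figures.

2800 acres

z = ln(8/5) / ln(670.7/129.4) = 0.4700 / 1.6454 = 0.2856
c = 5 / 129.4^0.2856 = 5 / 4.011 = 1.247
A = (12/1.247)^(1/0.2856) ⇒ ln A = ln(9.627)/0.2856 = 7.9278
A = e^7.9278 ≈ 2773 acres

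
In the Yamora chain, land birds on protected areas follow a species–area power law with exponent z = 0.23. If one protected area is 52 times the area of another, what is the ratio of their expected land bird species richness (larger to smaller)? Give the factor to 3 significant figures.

2.48

S₂/S₁ = (A₂/A₁)^z = 52^0.23
ln(S₂/S₁) = 0.23 × ln 52 = 0.23 × 3.9512 = 0.9088
S₂/S₁ = e^0.9088 ≈ 2.481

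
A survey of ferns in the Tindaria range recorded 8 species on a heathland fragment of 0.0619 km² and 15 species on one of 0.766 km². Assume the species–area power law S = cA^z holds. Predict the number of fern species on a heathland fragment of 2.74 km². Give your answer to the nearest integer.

z = ln(15/8) / ln(0.766/0.0619) = 0.6286 / 2.5157 = 0.2499
c = 8 / 0.0619^0.2499 = 8 / 0.499 = 16.03
S₃ = 16.03 × 2.74^0.2499 = 16.03 × 1.286 ≈ 20.63

21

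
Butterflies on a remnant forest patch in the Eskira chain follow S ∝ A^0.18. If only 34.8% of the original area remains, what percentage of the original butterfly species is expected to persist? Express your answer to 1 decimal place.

S_new/S_old = (A_new/A_old)^z = 0.348^0.18
= exp(0.18 × ln 0.348) = exp(0.18 × -1.0556) = exp(-0.1900) ≈ 0.827

82.7%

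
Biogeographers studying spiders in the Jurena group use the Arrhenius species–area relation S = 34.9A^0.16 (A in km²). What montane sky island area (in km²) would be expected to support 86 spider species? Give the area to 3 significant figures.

281 km²

86 = 34.9 × A^0.16  ⇒  A^0.16 = 86/34.9 = 2.464
ln A = ln(2.464) / 0.16 = 0.9019 / 0.16 = 5.6366
A = e^5.6366 ≈ 280.5 km²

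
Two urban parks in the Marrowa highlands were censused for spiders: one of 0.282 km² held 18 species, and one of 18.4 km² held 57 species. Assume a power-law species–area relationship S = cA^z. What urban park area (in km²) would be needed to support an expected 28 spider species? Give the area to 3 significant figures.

z = ln(57/18) / ln(18.4/0.282) = 1.1527 / 4.1782 = 0.2759
c = 18 / 0.282^0.2759 = 18 / 0.7052 = 25.52
A = (28/25.52)^(1/0.2759) ⇒ ln A = ln(1.097)/0.2759 = 0.3357
A = e^0.3357 ≈ 1.399 km²

1.40 km²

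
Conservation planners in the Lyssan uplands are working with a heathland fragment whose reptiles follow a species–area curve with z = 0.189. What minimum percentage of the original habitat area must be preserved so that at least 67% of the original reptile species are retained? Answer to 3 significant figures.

Need (A_new/A_old)^0.189 = 0.67, so A_new/A_old = 0.67^(1/0.189) = 0.67^5.291
ln(A_new/A_old) = ln 0.67 / 0.189 = -0.4005 / 0.189 = -2.1189
A_new/A_old = e^-2.1189 ≈ 0.1202

12.0%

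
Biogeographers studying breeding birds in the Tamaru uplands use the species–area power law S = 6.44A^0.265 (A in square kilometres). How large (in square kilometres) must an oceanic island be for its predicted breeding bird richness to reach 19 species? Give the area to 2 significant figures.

19 = 6.44 × A^0.265  ⇒  A^0.265 = 19/6.44 = 2.95
ln A = ln(2.95) / 0.265 = 1.0819 / 0.265 = 4.0827
A = e^4.0827 ≈ 59.3 square kilometres

59 square kilometres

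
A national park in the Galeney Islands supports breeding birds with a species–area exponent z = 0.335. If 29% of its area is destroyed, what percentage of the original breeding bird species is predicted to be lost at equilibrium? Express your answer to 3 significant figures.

S_new/S_old = (A_new/A_old)^z = 0.71^0.335
= exp(0.335 × ln 0.71) = exp(0.335 × -0.3425) = exp(-0.1147) ≈ 0.8916
Fraction lost = 1 − 0.8916 = 0.1084

10.8%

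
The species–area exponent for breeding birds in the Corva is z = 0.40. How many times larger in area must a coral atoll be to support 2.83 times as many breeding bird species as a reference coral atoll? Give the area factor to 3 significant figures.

13.5

(A₂/A₁)^0.4 = 2.83, so A₂/A₁ = 2.83^(1/0.4) = 2.83^2.5
ln(A₂/A₁) = ln 2.83 / 0.4 = 1.0403 / 0.4 = 2.6007
A₂/A₁ = e^2.6007 ≈ 13.47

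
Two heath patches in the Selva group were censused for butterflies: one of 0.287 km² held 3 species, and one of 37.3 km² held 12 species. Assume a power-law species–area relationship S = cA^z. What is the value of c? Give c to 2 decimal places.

z = ln(S₂/S₁) / ln(A₂/A₁) = ln(12/3) / ln(37.3/0.287) = 1.3863 / 4.8673 = 0.2848
c = S₁ / A₁^z = 3 / 0.287^0.2848 = 3 / 0.7008 = 4.281

4.28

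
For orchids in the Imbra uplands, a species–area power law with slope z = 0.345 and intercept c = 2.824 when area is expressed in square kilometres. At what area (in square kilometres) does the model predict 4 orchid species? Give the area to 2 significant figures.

4 = 2.824 × A^0.345  ⇒  A^0.345 = 4/2.824 = 1.416
ln A = ln(1.416) / 0.345 = 0.3481 / 0.345 = 1.0091
A = e^1.0091 ≈ 2.743 square kilometres

2.7 square kilometres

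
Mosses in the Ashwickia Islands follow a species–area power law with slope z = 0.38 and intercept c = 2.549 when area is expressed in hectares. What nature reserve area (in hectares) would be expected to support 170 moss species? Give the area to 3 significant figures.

170 = 2.549 × A^0.38  ⇒  A^0.38 = 170/2.549 = 66.69
ln A = ln(66.69) / 0.38 = 4.2001 / 0.38 = 11.0529
A = e^11.0529 ≈ 63126 hectares

63100 hectares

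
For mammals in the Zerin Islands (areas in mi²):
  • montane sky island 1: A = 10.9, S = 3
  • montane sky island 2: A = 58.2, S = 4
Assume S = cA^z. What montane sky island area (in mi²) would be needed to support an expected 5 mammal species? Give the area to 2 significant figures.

z = ln(4/3) / ln(58.2/10.9) = 0.2877 / 1.6751 = 0.1717
c = 3 / 10.9^0.1717 = 3 / 1.507 = 1.99
A = (5/1.99)^(1/0.1717) ⇒ ln A = ln(2.512)/0.1717 = 5.3632
A = e^5.3632 ≈ 213.4 mi²

210 mi²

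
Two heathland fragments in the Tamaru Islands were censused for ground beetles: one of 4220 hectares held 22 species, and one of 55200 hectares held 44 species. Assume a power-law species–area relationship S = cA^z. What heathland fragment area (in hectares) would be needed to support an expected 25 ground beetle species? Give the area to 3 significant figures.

z = ln(44/22) / ln(55200/4220) = 0.6931 / 2.5711 = 0.2696
c = 22 / 4220^0.2696 = 22 / 9.492 = 2.318
A = (25/2.318)^(1/0.2696) ⇒ ln A = ln(10.79)/0.2696 = 8.8218
A = e^8.8218 ≈ 6780 hectares

6780 hectares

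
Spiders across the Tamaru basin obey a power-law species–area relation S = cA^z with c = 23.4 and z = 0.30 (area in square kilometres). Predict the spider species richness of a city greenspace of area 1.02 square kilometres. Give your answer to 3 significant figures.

23.5

S = 23.4 × 1.02^0.3
ln S = ln 23.4 + 0.3 × ln 1.02 = 3.1527 + 0.3 × 0.0198 = 3.1587
S = e^3.1587 ≈ 23.54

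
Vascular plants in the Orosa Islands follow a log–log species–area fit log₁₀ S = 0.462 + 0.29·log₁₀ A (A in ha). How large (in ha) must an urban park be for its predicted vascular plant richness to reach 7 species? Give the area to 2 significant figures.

21 ha

7 = 2.897 × A^0.29  ⇒  A^0.29 = 7/2.897 = 2.416
ln A = ln(2.416) / 0.29 = 0.8821 / 0.29 = 3.0418
A = e^3.0418 ≈ 20.94 ha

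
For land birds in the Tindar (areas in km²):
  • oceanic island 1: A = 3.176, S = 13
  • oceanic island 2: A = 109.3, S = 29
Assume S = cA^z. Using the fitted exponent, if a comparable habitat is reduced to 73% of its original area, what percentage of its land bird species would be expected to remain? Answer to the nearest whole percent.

z = ln(29/13) / ln(109.3/3.176) = 0.8023 / 3.5385 = 0.2267
S_new/S_old = (A_new/A_old)^z = 0.73^0.2267 = exp(0.2267 × -0.3147) = 0.9311

93%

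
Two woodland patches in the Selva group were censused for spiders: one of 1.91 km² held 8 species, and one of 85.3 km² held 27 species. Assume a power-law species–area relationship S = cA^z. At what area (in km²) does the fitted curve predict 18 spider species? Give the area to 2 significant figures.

z = ln(27/8) / ln(85.3/1.91) = 1.2164 / 3.7991 = 0.3202
c = 8 / 1.91^0.3202 = 8 / 1.23 = 6.503
A = (18/6.503)^(1/0.3202) ⇒ ln A = ln(2.768)/0.3202 = 3.1798
A = e^3.1798 ≈ 24.04 km²

24 km²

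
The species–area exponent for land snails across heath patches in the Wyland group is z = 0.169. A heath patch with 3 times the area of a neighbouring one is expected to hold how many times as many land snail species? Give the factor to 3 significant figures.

1.20

S₂/S₁ = (A₂/A₁)^z = 3^0.169
ln(S₂/S₁) = 0.169 × ln 3 = 0.169 × 1.0986 = 0.1857
S₂/S₁ = e^0.1857 ≈ 1.204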